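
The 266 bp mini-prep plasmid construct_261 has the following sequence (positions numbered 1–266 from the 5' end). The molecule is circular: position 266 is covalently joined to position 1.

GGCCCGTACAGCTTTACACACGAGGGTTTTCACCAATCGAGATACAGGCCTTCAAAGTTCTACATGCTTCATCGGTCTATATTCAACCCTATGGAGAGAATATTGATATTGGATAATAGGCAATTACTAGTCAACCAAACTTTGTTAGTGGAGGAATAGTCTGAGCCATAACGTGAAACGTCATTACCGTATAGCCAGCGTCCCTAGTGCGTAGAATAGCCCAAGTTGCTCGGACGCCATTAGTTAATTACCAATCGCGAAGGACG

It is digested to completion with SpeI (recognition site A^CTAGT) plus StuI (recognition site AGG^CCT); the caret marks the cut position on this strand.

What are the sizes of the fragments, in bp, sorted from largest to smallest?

188, 78 bp

The SpeI site (ACTAGT) starts at position 126.
SpeI cuts after the first base of each site, so after position 126.
The StuI site (AGGCCT) starts at position 46.
StuI cuts after base 3 of each site, so after position 48.
Combined cut positions: 48, 126.
Circular molecule, 2 cuts → 2 fragments:
  49–126 → 78 bp
  127–266 then 1–48 → 140 + 48 = 188 bp
Sorted largest to smallest: 188, 78 bp.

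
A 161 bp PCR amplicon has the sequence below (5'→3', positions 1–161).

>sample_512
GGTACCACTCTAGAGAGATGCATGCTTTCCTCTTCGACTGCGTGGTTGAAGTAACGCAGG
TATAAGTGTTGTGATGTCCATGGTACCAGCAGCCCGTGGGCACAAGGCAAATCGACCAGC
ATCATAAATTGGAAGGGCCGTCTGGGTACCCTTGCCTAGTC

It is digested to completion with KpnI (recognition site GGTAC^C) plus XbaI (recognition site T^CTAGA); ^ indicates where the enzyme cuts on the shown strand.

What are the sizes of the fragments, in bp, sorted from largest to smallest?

KpnI sites (GGTACC) start at positions 1, 82, 145.
KpnI cuts after base 5 of each site (before the last base), so after positions 5, 86, 149.
The XbaI site (TCTAGA) starts at position 9.
XbaI cuts after the first base of each site, so after position 9.
Combined cut positions: 5, 9, 86, 149.
Linear molecule, 4 cuts → 5 fragments:
  1–5 → 5 bp
  6–9 → 4 bp
  10–86 → 77 bp
  87–149 → 63 bp
  150–161 → 12 bp
Sorted largest to smallest: 77, 63, 12, 5, 4 bp.

77, 63, 12, 5, 4 bp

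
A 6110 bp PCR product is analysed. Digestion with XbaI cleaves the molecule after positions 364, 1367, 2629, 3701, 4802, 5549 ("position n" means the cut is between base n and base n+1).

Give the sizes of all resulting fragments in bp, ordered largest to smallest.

1262, 1101, 1072, 1003, 747, 561, 364 bp

Linear molecule, 6 cuts → 7 fragments:
  364 − 0 = 364 bp
  1367 − 364 = 1003 bp
  2629 − 1367 = 1262 bp
  3701 − 2629 = 1072 bp
  4802 − 3701 = 1101 bp
  5549 − 4802 = 747 bp
  6110 − 5549 = 561 bp
Sorted largest to smallest: 1262, 1101, 1072, 1003, 747, 561, 364 bp.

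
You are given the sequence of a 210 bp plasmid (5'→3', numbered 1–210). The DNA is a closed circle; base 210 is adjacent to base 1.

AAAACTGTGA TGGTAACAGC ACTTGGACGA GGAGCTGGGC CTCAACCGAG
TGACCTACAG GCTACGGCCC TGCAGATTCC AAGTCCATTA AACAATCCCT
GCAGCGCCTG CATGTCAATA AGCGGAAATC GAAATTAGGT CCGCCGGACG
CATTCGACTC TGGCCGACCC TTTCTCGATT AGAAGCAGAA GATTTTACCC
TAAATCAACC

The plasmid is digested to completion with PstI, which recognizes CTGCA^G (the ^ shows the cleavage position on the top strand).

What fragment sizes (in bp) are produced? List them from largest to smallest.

181, 29 bp

PstI sites (CTGCAG) start at positions 70, 99.
PstI cuts after base 5 of each site (before the last base), so after positions 74, 103.
Circular molecule, 2 cuts → 2 fragments:
  75–103 → 29 bp
  104–210 then 1–74 → 107 + 74 = 181 bp
Sorted largest to smallest: 181, 29 bp.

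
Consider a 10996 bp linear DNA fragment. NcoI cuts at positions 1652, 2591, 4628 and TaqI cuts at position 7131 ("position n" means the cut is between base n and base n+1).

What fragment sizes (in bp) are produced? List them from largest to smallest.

Combined cut positions (sorted): 1652, 2591, 4628, 7131.
Linear molecule, 4 cuts → 5 fragments:
  1652 − 0 = 1652 bp
  2591 − 1652 = 939 bp
  4628 − 2591 = 2037 bp
  7131 − 4628 = 2503 bp
  10996 − 7131 = 3865 bp
Sorted largest to smallest: 3865, 2503, 2037, 1652, 939 bp.

3865, 2503, 2037, 1652, 939 bp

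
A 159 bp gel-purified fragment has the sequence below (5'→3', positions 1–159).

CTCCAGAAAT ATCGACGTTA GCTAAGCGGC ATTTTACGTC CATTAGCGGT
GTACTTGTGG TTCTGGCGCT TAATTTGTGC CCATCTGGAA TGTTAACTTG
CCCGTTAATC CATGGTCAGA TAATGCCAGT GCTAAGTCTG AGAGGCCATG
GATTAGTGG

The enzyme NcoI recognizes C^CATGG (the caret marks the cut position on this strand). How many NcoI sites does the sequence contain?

CCATGG occurs starting at positions 110, 146.
NcoI cuts at 2 sites.

2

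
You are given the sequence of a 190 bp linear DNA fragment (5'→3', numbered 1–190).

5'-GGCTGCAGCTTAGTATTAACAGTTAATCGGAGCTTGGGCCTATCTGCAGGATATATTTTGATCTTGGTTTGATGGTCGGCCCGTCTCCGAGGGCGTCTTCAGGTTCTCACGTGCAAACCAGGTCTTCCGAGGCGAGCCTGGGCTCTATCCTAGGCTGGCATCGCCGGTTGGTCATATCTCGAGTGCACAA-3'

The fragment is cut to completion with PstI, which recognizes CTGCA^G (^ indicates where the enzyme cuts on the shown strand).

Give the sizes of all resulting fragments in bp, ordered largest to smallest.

142, 41, 7 bp

PstI sites (CTGCAG) start at positions 3, 44.
PstI cuts after base 5 of each site (before the last base), so after positions 7, 48.
Linear molecule, 2 cuts → 3 fragments:
  1–7 → 7 bp
  8–48 → 41 bp
  49–190 → 142 bp
Sorted largest to smallest: 142, 41, 7 bp.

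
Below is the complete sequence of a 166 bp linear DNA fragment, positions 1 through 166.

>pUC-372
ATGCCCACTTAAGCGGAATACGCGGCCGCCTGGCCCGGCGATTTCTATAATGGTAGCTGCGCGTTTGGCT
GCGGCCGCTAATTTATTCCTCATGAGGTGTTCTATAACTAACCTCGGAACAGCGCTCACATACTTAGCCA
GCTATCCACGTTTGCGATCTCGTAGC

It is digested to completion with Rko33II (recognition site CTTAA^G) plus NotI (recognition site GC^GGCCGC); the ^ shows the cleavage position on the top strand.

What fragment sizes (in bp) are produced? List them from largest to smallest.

94, 49, 12, 11 bp

The Rko33II site (CTTAAG) starts at position 8.
Rko33II cuts after base 5 of each site (before the last base), so after position 12.
NotI sites (GCGGCCGC) start at positions 22, 71.
NotI cuts after base 2 of each site, so after positions 23, 72.
Combined cut positions: 12, 23, 72.
Linear molecule, 3 cuts → 4 fragments:
  1–12 → 12 bp
  13–23 → 11 bp
  24–72 → 49 bp
  73–166 → 94 bp
Sorted largest to smallest: 94, 49, 12, 11 bp.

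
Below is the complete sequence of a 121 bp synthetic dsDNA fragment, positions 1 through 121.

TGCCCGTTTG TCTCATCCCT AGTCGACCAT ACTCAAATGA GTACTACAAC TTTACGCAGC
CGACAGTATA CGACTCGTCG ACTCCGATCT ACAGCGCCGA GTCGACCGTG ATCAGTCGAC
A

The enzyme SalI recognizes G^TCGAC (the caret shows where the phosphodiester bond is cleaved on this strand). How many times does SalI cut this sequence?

4

GTCGAC occurs starting at positions 22, 77, 101, 115.
SalI cuts at 4 sites.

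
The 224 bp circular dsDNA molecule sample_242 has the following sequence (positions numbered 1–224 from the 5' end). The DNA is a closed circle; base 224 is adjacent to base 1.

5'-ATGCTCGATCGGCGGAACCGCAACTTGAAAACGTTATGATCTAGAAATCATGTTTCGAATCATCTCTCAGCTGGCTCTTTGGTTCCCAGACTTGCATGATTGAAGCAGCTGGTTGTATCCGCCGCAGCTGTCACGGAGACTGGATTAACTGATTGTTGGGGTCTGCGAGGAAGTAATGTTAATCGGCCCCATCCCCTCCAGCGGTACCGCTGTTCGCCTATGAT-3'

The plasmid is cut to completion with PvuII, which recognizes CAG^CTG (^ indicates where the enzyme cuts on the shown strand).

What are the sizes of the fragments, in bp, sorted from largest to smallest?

PvuII sites (CAGCTG) start at positions 68, 106, 125.
PvuII cuts after base 3 of each site, so after positions 70, 108, 127.
Circular molecule, 3 cuts → 3 fragments:
  71–108 → 38 bp
  109–127 → 19 bp
  128–224 then 1–70 → 97 + 70 = 167 bp
Sorted largest to smallest: 167, 38, 19 bp.

167, 38, 19 bp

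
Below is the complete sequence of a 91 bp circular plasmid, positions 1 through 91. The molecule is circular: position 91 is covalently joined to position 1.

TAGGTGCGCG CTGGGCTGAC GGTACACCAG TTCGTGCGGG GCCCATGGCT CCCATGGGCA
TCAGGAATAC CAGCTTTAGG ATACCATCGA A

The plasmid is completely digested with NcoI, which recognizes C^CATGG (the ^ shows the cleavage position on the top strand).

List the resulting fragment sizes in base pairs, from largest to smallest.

82, 9 bp

NcoI sites (CCATGG) start at positions 43, 52.
NcoI cuts after the first base of each site, so after positions 43, 52.
Circular molecule, 2 cuts → 2 fragments:
  44–52 → 9 bp
  53–91 then 1–43 → 39 + 43 = 82 bp
Sorted largest to smallest: 82, 9 bp.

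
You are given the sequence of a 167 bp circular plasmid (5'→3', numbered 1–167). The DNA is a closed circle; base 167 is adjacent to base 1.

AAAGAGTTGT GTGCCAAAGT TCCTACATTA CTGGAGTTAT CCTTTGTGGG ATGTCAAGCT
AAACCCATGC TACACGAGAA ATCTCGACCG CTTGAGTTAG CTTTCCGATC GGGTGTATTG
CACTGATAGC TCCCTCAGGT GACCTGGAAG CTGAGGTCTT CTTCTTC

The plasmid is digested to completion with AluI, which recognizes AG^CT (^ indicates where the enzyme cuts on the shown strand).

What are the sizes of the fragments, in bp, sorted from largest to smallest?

75, 42, 29, 21 bp

AluI sites (AGCT) start at positions 57, 99, 128, 149.
AluI cuts after base 2 of each site, so after positions 58, 100, 129, 150.
Circular molecule, 4 cuts → 4 fragments:
  59–100 → 42 bp
  101–129 → 29 bp
  130–150 → 21 bp
  151–167 then 1–58 → 17 + 58 = 75 bp
Sorted largest to smallest: 75, 42, 29, 21 bp.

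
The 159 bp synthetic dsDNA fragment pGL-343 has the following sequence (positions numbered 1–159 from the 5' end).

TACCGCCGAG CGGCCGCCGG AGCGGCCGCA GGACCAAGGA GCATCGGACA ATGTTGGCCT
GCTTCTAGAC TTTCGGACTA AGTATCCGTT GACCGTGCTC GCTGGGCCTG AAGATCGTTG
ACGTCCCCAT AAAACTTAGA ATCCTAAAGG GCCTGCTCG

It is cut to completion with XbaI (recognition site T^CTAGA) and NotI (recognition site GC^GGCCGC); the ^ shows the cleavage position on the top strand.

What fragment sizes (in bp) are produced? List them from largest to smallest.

95, 41, 12, 11 bp

The XbaI site (TCTAGA) starts at position 64.
XbaI cuts after the first base of each site, so after position 64.
NotI sites (GCGGCCGC) start at positions 10, 22.
NotI cuts after base 2 of each site, so after positions 11, 23.
Combined cut positions: 11, 23, 64.
Linear molecule, 3 cuts → 4 fragments:
  1–11 → 11 bp
  12–23 → 12 bp
  24–64 → 41 bp
  65–159 → 95 bp
Sorted largest to smallest: 95, 41, 12, 11 bp.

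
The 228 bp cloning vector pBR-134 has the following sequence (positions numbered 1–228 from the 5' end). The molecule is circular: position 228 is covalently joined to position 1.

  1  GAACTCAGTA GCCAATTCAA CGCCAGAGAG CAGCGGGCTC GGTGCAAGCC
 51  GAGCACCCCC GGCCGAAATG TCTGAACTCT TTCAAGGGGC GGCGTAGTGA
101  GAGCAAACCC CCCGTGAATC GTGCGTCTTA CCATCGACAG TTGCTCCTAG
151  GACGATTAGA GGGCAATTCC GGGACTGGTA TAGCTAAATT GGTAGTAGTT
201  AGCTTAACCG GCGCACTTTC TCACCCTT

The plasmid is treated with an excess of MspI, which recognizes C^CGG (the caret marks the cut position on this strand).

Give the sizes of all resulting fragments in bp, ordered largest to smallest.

MspI sites (CCGG) start at positions 59, 169, 208.
MspI cuts after the first base of each site, so after positions 59, 169, 208.
Circular molecule, 3 cuts → 3 fragments:
  60–169 → 110 bp
  170–208 → 39 bp
  209–228 then 1–59 → 20 + 59 = 79 bp
Sorted largest to smallest: 110, 79, 39 bp.

110, 79, 39 bp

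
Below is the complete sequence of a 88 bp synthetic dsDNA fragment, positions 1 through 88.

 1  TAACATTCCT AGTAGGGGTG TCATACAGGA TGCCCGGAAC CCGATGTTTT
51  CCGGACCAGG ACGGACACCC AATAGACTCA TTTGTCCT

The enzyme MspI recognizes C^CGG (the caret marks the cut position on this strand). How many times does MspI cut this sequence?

CCGG occurs starting at positions 34, 51.
MspI cuts at 2 sites.

2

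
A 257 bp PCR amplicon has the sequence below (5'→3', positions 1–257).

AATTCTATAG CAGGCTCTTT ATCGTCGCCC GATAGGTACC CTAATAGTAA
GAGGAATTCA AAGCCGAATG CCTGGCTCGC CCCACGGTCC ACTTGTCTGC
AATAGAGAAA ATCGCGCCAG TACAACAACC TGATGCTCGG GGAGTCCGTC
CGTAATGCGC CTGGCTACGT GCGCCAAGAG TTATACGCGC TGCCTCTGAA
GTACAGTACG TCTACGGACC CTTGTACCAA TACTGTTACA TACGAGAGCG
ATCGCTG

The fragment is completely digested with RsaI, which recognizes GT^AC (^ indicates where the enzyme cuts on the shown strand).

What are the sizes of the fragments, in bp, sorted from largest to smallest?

84, 81, 37, 32, 18, 5 bp

RsaI sites (GTAC) start at positions 36, 120, 201, 206, 224.
RsaI cuts after base 2 of each site, so after positions 37, 121, 202, 207, 225.
Linear molecule, 5 cuts → 6 fragments:
  1–37 → 37 bp
  38–121 → 84 bp
  122–202 → 81 bp
  203–207 → 5 bp
  208–225 → 18 bp
  226–257 → 32 bp
Sorted largest to smallest: 84, 81, 37, 32, 18, 5 bp.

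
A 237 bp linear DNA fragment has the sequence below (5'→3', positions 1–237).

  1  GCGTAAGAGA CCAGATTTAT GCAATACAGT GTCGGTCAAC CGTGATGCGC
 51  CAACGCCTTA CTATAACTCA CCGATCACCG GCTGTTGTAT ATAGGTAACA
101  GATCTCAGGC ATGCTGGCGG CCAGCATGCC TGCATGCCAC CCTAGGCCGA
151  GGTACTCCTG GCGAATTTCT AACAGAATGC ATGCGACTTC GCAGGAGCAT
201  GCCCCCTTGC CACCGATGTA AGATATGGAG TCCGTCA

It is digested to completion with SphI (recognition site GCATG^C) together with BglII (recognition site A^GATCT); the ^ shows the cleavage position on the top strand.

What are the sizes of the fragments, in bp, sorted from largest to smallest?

SphI sites (GCATGC) start at positions 109, 124, 132, 179, 197.
SphI cuts after base 5 of each site (before the last base), so after positions 113, 128, 136, 183, 201.
The BglII site (AGATCT) starts at position 100.
BglII cuts after the first base of each site, so after position 100.
Combined cut positions: 100, 113, 128, 136, 183, 201.
Linear molecule, 6 cuts → 7 fragments:
  1–100 → 100 bp
  101–113 → 13 bp
  114–128 → 15 bp
  129–136 → 8 bp
  137–183 → 47 bp
  184–201 → 18 bp
  202–237 → 36 bp
Sorted largest to smallest: 100, 47, 36, 18, 15, 13, 8 bp.

100, 47, 36, 18, 15, 13, 8 bp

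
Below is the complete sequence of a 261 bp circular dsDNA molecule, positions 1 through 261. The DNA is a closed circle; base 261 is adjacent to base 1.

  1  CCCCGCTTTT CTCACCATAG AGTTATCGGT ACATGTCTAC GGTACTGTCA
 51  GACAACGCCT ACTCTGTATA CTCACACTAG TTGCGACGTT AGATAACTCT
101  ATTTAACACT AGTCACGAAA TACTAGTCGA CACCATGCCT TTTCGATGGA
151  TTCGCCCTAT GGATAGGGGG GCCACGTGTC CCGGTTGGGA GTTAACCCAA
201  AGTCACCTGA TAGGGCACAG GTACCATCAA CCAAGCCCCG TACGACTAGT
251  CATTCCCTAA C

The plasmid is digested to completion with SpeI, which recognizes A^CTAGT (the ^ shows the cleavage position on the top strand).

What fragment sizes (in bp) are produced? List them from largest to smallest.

SpeI sites (ACTAGT) start at positions 76, 108, 122, 245.
SpeI cuts after the first base of each site, so after positions 76, 108, 122, 245.
Circular molecule, 4 cuts → 4 fragments:
  77–108 → 32 bp
  109–122 → 14 bp
  123–245 → 123 bp
  246–261 then 1–76 → 16 + 76 = 92 bp
Sorted largest to smallest: 123, 92, 32, 14 bp.

123, 92, 32, 14 bp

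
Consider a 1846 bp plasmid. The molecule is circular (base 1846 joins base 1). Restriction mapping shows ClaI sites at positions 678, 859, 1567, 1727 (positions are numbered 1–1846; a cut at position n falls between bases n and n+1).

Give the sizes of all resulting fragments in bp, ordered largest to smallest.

Circular molecule, 4 cuts → 4 fragments:
  859 − 678 = 181 bp
  1567 − 859 = 708 bp
  1727 − 1567 = 160 bp
  wrap: 1846 − 1727 + 678 = 797 bp
Sorted largest to smallest: 797, 708, 181, 160 bp.

797, 708, 181, 160 bp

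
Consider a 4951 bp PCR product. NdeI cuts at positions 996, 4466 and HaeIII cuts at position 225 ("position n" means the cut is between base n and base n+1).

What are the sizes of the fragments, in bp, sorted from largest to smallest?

3470, 771, 485, 225 bp

Combined cut positions (sorted): 225, 996, 4466.
Linear molecule, 3 cuts → 4 fragments:
  225 − 0 = 225 bp
  996 − 225 = 771 bp
  4466 − 996 = 3470 bp
  4951 − 4466 = 485 bp
Sorted largest to smallest: 3470, 771, 485, 225 bp.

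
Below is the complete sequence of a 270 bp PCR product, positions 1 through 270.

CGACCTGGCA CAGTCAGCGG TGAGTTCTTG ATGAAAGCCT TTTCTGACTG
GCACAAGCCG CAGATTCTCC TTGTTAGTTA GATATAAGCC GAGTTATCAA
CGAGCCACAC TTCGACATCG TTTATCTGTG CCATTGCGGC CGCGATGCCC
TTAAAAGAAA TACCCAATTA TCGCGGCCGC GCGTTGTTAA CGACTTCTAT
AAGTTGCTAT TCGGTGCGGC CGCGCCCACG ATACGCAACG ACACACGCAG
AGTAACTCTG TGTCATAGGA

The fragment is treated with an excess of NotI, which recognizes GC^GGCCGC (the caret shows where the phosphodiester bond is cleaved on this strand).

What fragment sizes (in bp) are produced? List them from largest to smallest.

NotI sites (GCGGCCGC) start at positions 136, 173, 216.
NotI cuts after base 2 of each site, so after positions 137, 174, 217.
Linear molecule, 3 cuts → 4 fragments:
  1–137 → 137 bp
  138–174 → 37 bp
  175–217 → 43 bp
  218–270 → 53 bp
Sorted largest to smallest: 137, 53, 43, 37 bp.

137, 53, 43, 37 bp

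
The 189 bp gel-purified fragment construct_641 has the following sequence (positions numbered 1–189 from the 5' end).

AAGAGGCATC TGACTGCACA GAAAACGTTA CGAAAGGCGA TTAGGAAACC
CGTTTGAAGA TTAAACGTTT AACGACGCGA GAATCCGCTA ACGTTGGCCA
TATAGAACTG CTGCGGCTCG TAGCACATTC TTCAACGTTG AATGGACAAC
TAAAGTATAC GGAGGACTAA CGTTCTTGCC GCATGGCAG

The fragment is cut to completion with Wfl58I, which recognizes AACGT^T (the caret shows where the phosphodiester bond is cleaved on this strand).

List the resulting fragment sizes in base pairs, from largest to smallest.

44, 40, 35, 28, 26, 16 bp

Wfl58I sites (AACGTT) start at positions 24, 64, 90, 134, 169.
Wfl58I cuts after base 5 of each site (before the last base), so after positions 28, 68, 94, 138, 173.
Linear molecule, 5 cuts → 6 fragments:
  1–28 → 28 bp
  29–68 → 40 bp
  69–94 → 26 bp
  95–138 → 44 bp
  139–173 → 35 bp
  174–189 → 16 bp
Sorted largest to smallest: 44, 40, 35, 28, 26, 16 bp.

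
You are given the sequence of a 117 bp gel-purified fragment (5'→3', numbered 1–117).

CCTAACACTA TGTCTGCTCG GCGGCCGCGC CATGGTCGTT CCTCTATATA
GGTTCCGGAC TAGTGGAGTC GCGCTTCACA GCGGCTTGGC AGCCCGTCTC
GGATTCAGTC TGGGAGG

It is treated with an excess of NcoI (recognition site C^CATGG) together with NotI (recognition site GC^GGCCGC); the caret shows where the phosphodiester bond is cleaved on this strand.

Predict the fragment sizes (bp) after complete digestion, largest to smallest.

87, 22, 8 bp

The NcoI site (CCATGG) starts at position 30.
NcoI cuts after the first base of each site, so after position 30.
The NotI site (GCGGCCGC) starts at position 21.
NotI cuts after base 2 of each site, so after position 22.
Combined cut positions: 22, 30.
Linear molecule, 2 cuts → 3 fragments:
  1–22 → 22 bp
  23–30 → 8 bp
  31–117 → 87 bp
Sorted largest to smallest: 87, 22, 8 bp.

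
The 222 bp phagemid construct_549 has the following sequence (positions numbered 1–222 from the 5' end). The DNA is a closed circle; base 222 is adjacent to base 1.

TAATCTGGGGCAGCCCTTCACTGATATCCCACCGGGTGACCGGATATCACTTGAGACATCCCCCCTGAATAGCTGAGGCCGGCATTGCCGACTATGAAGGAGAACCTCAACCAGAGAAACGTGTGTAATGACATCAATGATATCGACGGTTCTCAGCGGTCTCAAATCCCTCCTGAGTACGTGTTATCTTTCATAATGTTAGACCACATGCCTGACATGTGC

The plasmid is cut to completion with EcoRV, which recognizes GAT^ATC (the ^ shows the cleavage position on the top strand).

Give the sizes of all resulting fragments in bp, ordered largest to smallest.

EcoRV sites (GATATC) start at positions 23, 43, 139.
EcoRV cuts after base 3 of each site, so after positions 25, 45, 141.
Circular molecule, 3 cuts → 3 fragments:
  26–45 → 20 bp
  46–141 → 96 bp
  142–222 then 1–25 → 81 + 25 = 106 bp
Sorted largest to smallest: 106, 96, 20 bp.

106, 96, 20 bp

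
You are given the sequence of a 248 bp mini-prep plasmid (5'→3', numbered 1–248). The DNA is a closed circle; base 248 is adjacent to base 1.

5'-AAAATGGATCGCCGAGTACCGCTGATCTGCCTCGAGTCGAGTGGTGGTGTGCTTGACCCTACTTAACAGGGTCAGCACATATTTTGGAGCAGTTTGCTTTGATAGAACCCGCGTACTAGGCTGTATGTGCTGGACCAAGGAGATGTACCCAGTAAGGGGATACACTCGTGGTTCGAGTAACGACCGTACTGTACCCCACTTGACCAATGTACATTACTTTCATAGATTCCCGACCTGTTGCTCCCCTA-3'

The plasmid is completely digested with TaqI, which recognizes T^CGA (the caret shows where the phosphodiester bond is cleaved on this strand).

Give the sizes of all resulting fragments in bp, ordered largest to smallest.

136, 107, 5 bp

TaqI sites (TCGA) start at positions 32, 37, 173.
TaqI cuts after the first base of each site, so after positions 32, 37, 173.
Circular molecule, 3 cuts → 3 fragments:
  33–37 → 5 bp
  38–173 → 136 bp
  174–248 then 1–32 → 75 + 32 = 107 bp
Sorted largest to smallest: 136, 107, 5 bp.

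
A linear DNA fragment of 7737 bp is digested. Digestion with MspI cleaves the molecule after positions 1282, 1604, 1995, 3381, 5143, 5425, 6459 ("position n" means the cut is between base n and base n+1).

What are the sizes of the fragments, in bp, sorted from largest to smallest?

1762, 1386, 1282, 1278, 1034, 391, 322, 282 bp

Linear molecule, 7 cuts → 8 fragments:
  1282 − 0 = 1282 bp
  1604 − 1282 = 322 bp
  1995 − 1604 = 391 bp
  3381 − 1995 = 1386 bp
  5143 − 3381 = 1762 bp
  5425 − 5143 = 282 bp
  6459 − 5425 = 1034 bp
  7737 − 6459 = 1278 bp
Sorted largest to smallest: 1762, 1386, 1282, 1278, 1034, 391, 322, 282 bp.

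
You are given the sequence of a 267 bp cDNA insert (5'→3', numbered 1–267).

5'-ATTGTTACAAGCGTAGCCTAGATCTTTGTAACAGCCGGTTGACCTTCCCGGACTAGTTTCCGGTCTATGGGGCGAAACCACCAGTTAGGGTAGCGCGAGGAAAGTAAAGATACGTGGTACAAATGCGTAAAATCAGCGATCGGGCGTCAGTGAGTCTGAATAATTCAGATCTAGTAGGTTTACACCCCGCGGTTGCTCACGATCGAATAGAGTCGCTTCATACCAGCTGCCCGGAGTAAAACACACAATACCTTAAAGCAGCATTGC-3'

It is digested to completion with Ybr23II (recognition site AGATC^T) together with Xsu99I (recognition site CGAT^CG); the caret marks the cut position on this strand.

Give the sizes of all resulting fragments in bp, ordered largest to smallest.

116, 64, 32, 31, 24 bp

Ybr23II sites (AGATCT) start at positions 20, 167.
Ybr23II cuts after base 5 of each site (before the last base), so after positions 24, 171.
Xsu99I sites (CGATCG) start at positions 137, 200.
Xsu99I cuts after base 4 of each site, so after positions 140, 203.
Combined cut positions: 24, 140, 171, 203.
Linear molecule, 4 cuts → 5 fragments:
  1–24 → 24 bp
  25–140 → 116 bp
  141–171 → 31 bp
  172–203 → 32 bp
  204–267 → 64 bp
Sorted largest to smallest: 116, 64, 32, 31, 24 bp.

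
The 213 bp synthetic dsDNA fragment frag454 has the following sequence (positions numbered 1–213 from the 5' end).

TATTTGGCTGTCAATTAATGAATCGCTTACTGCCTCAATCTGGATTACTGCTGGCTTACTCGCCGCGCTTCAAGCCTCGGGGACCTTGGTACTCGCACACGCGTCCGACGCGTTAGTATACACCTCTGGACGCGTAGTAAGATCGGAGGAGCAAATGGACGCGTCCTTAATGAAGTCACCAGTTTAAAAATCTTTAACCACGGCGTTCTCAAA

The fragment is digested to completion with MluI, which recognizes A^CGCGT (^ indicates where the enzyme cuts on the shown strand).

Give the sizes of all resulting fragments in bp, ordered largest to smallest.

MluI sites (ACGCGT) start at positions 99, 108, 130, 159.
MluI cuts after the first base of each site, so after positions 99, 108, 130, 159.
Linear molecule, 4 cuts → 5 fragments:
  1–99 → 99 bp
  100–108 → 9 bp
  109–130 → 22 bp
  131–159 → 29 bp
  160–213 → 54 bp
Sorted largest to smallest: 99, 54, 29, 22, 9 bp.

99, 54, 29, 22, 9 bp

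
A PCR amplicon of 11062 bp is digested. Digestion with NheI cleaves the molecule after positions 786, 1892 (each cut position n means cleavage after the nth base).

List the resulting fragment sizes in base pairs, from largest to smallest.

9170, 1106, 786 bp

Linear molecule, 2 cuts → 3 fragments:
  786 − 0 = 786 bp
  1892 − 786 = 1106 bp
  11062 − 1892 = 9170 bp
Sorted largest to smallest: 9170, 1106, 786 bp.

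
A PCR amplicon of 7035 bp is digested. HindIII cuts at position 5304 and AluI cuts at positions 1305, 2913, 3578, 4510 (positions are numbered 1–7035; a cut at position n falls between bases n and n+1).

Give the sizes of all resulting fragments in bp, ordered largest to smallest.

1731, 1608, 1305, 932, 794, 665 bp

Combined cut positions (sorted): 1305, 2913, 3578, 4510, 5304.
Linear molecule, 5 cuts → 6 fragments:
  1305 − 0 = 1305 bp
  2913 − 1305 = 1608 bp
  3578 − 2913 = 665 bp
  4510 − 3578 = 932 bp
  5304 − 4510 = 794 bp
  7035 − 5304 = 1731 bp
Sorted largest to smallest: 1731, 1608, 1305, 932, 794, 665 bp.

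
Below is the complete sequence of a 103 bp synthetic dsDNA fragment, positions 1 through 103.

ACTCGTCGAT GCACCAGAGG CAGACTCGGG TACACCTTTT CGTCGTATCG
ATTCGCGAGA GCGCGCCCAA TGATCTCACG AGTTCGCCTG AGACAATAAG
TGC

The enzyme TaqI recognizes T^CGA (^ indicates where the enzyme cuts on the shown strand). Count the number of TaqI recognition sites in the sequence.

TCGA occurs starting at positions 6, 48.
TaqI cuts at 2 sites.

2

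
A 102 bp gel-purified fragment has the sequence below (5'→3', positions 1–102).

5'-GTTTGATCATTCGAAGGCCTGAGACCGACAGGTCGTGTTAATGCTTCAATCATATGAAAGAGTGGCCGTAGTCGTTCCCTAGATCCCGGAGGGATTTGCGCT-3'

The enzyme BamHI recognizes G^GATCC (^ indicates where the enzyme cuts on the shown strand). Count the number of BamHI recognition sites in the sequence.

No occurrence of GGATCC is present in the sequence.
BamHI does not cut: 0 sites.

0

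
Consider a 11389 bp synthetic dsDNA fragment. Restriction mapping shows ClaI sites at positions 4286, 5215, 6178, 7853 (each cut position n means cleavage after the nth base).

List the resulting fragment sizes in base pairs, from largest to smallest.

Linear molecule, 4 cuts → 5 fragments:
  4286 − 0 = 4286 bp
  5215 − 4286 = 929 bp
  6178 − 5215 = 963 bp
  7853 − 6178 = 1675 bp
  11389 − 7853 = 3536 bp
Sorted largest to smallest: 4286, 3536, 1675, 963, 929 bp.

4286, 3536, 1675, 963, 929 bp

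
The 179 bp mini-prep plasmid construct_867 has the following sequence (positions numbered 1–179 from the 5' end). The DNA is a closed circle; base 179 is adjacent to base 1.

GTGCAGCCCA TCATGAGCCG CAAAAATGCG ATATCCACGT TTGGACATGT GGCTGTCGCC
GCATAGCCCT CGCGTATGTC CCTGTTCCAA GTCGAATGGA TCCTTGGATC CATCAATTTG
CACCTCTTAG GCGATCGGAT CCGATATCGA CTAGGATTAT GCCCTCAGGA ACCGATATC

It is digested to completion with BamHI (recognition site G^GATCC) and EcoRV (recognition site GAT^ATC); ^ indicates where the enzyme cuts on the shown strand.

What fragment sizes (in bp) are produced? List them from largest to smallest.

BamHI sites (GGATCC) start at positions 98, 106, 137.
BamHI cuts after the first base of each site, so after positions 98, 106, 137.
EcoRV sites (GATATC) start at positions 30, 143, 174.
EcoRV cuts after base 3 of each site, so after positions 32, 145, 176.
Combined cut positions: 32, 98, 106, 137, 145, 176.
Circular molecule, 6 cuts → 6 fragments:
  33–98 → 66 bp
  99–106 → 8 bp
  107–137 → 31 bp
  138–145 → 8 bp
  146–176 → 31 bp
  177–179 then 1–32 → 3 + 32 = 35 bp
Sorted largest to smallest: 66, 35, 31, 31, 8, 8 bp.

66, 35, 31, 31, 8, 8 bp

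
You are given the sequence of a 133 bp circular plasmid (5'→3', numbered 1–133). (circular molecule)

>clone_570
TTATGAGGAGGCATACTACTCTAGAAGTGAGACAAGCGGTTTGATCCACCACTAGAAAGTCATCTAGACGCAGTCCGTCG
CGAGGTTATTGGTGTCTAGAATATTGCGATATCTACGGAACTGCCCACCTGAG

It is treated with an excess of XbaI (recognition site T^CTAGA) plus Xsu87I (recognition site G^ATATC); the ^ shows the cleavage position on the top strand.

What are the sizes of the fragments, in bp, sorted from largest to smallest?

XbaI sites (TCTAGA) start at positions 20, 63, 95.
XbaI cuts after the first base of each site, so after positions 20, 63, 95.
The Xsu87I site (GATATC) starts at position 108.
Xsu87I cuts after the first base of each site, so after position 108.
Combined cut positions: 20, 63, 95, 108.
Circular molecule, 4 cuts → 4 fragments:
  21–63 → 43 bp
  64–95 → 32 bp
  96–108 → 13 bp
  109–133 then 1–20 → 25 + 20 = 45 bp
Sorted largest to smallest: 45, 43, 32, 13 bp.

45, 43, 32, 13 bp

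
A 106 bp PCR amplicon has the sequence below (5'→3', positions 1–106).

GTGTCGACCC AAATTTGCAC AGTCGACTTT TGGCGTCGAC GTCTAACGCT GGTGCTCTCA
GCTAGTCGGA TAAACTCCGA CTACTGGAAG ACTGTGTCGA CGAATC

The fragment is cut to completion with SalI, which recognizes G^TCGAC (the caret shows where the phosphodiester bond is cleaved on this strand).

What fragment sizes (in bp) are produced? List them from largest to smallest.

61, 19, 13, 10, 3 bp

SalI sites (GTCGAC) start at positions 3, 22, 35, 96.
SalI cuts after the first base of each site, so after positions 3, 22, 35, 96.
Linear molecule, 4 cuts → 5 fragments:
  1–3 → 3 bp
  4–22 → 19 bp
  23–35 → 13 bp
  36–96 → 61 bp
  97–106 → 10 bp
Sorted largest to smallest: 61, 19, 13, 10, 3 bp.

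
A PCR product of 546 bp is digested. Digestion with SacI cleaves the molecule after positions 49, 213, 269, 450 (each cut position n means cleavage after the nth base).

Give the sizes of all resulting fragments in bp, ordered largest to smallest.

Linear molecule, 4 cuts → 5 fragments:
  49 − 0 = 49 bp
  213 − 49 = 164 bp
  269 − 213 = 56 bp
  450 − 269 = 181 bp
  546 − 450 = 96 bp
Sorted largest to smallest: 181, 164, 96, 56, 49 bp.

181, 164, 96, 56, 49 bp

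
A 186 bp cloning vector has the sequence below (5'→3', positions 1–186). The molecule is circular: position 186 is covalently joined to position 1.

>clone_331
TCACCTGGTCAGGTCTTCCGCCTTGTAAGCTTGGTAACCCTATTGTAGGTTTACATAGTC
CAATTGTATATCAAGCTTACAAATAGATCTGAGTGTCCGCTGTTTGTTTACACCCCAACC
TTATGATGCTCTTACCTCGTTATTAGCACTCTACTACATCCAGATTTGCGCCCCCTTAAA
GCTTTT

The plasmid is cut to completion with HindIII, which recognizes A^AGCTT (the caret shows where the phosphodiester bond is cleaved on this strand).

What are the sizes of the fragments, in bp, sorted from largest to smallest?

HindIII sites (AAGCTT) start at positions 27, 73, 179.
HindIII cuts after the first base of each site, so after positions 27, 73, 179.
Circular molecule, 3 cuts → 3 fragments:
  28–73 → 46 bp
  74–179 → 106 bp
  180–186 then 1–27 → 7 + 27 = 34 bp
Sorted largest to smallest: 106, 46, 34 bp.

106, 46, 34 bp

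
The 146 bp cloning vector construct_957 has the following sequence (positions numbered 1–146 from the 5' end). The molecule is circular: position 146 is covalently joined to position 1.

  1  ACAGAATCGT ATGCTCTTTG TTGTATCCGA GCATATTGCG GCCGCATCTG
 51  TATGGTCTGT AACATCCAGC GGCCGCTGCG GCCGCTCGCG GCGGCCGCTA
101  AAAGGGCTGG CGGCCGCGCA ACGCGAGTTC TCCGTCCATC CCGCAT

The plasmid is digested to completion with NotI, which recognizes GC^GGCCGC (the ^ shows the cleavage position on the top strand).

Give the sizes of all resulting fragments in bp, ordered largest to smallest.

NotI sites (GCGGCCGC) start at positions 38, 69, 78, 91, 110.
NotI cuts after base 2 of each site, so after positions 39, 70, 79, 92, 111.
Circular molecule, 5 cuts → 5 fragments:
  40–70 → 31 bp
  71–79 → 9 bp
  80–92 → 13 bp
  93–111 → 19 bp
  112–146 then 1–39 → 35 + 39 = 74 bp
Sorted largest to smallest: 74, 31, 19, 13, 9 bp.

74, 31, 19, 13, 9 bp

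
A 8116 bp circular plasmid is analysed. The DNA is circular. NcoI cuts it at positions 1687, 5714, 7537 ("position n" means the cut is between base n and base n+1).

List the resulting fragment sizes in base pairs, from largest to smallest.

4027, 2266, 1823 bp

Circular molecule, 3 cuts → 3 fragments:
  5714 − 1687 = 4027 bp
  7537 − 5714 = 1823 bp
  wrap: 8116 − 7537 + 1687 = 2266 bp
Sorted largest to smallest: 4027, 2266, 1823 bp.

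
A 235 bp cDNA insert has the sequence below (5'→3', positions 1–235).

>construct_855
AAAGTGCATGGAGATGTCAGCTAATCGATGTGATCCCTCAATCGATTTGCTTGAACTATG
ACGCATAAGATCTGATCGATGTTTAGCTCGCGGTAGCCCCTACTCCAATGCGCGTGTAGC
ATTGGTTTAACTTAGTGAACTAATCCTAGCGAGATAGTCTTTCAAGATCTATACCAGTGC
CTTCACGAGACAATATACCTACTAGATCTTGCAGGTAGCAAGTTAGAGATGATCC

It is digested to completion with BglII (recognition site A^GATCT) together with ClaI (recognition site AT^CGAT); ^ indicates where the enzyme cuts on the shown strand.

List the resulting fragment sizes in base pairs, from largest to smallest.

89, 39, 31, 26, 25, 17, 8 bp

BglII sites (AGATCT) start at positions 68, 165, 204.
BglII cuts after the first base of each site, so after positions 68, 165, 204.
ClaI sites (ATCGAT) start at positions 24, 41, 75.
ClaI cuts after base 2 of each site, so after positions 25, 42, 76.
Combined cut positions: 25, 42, 68, 76, 165, 204.
Linear molecule, 6 cuts → 7 fragments:
  1–25 → 25 bp
  26–42 → 17 bp
  43–68 → 26 bp
  69–76 → 8 bp
  77–165 → 89 bp
  166–204 → 39 bp
  205–235 → 31 bp
Sorted largest to smallest: 89, 39, 31, 26, 25, 17, 8 bp.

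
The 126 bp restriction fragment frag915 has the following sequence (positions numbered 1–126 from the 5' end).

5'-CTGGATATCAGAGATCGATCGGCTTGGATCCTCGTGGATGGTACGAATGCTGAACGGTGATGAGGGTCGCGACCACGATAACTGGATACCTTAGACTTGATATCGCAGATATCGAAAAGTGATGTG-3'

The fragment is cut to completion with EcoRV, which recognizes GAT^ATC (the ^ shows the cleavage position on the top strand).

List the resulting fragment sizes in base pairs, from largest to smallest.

95, 16, 9, 6 bp

EcoRV sites (GATATC) start at positions 4, 99, 108.
EcoRV cuts after base 3 of each site, so after positions 6, 101, 110.
Linear molecule, 3 cuts → 4 fragments:
  1–6 → 6 bp
  7–101 → 95 bp
  102–110 → 9 bp
  111–126 → 16 bp
Sorted largest to smallest: 95, 16, 9, 6 bp.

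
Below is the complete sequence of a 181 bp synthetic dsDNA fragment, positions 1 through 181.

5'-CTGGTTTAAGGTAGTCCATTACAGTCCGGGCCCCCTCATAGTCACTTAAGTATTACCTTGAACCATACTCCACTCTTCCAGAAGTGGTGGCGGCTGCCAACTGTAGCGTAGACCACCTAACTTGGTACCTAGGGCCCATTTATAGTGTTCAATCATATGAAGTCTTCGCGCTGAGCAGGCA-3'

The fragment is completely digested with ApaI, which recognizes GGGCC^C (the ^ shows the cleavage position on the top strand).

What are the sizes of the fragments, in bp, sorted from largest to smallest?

ApaI sites (GGGCCC) start at positions 28, 132.
ApaI cuts after base 5 of each site (before the last base), so after positions 32, 136.
Linear molecule, 2 cuts → 3 fragments:
  1–32 → 32 bp
  33–136 → 104 bp
  137–181 → 45 bp
Sorted largest to smallest: 104, 45, 32 bp.

104, 45, 32 bp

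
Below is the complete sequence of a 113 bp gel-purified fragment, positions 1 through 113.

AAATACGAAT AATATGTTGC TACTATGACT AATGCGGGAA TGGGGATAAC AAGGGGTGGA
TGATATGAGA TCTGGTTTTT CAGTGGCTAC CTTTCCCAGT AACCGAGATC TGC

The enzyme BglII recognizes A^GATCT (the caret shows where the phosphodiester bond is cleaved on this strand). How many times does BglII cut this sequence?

AGATCT occurs starting at positions 68, 106.
BglII cuts at 2 sites.

2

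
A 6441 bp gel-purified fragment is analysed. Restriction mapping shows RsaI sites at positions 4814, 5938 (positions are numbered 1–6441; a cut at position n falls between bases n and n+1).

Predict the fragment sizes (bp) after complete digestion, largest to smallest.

Linear molecule, 2 cuts → 3 fragments:
  4814 − 0 = 4814 bp
  5938 − 4814 = 1124 bp
  6441 − 5938 = 503 bp
Sorted largest to smallest: 4814, 1124, 503 bp.

4814, 1124, 503 bp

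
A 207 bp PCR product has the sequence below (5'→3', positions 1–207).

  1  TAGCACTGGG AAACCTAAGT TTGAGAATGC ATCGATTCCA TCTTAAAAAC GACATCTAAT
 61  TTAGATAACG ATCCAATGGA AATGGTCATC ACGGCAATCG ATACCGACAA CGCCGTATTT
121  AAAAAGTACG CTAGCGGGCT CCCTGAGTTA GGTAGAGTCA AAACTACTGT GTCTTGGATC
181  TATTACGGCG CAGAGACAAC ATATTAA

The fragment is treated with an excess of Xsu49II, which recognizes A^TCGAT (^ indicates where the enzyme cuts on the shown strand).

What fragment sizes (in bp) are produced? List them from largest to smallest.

110, 66, 31 bp

Xsu49II sites (ATCGAT) start at positions 31, 97.
Xsu49II cuts after the first base of each site, so after positions 31, 97.
Linear molecule, 2 cuts → 3 fragments:
  1–31 → 31 bp
  32–97 → 66 bp
  98–207 → 110 bp
Sorted largest to smallest: 110, 66, 31 bp.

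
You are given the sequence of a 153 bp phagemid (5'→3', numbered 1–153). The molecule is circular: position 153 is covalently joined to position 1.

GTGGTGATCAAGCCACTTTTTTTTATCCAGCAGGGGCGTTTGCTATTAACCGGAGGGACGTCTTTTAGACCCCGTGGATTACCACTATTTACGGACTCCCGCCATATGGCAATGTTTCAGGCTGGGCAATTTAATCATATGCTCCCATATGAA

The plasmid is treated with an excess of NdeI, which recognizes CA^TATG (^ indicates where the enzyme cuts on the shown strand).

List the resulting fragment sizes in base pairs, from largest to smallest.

110, 33, 10 bp

NdeI sites (CATATG) start at positions 103, 136, 146.
NdeI cuts after base 2 of each site, so after positions 104, 137, 147.
Circular molecule, 3 cuts → 3 fragments:
  105–137 → 33 bp
  138–147 → 10 bp
  148–153 then 1–104 → 6 + 104 = 110 bp
Sorted largest to smallest: 110, 33, 10 bp.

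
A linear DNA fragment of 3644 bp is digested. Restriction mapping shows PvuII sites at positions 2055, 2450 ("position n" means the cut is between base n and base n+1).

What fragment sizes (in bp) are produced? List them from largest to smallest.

2055, 1194, 395 bp

Linear molecule, 2 cuts → 3 fragments:
  2055 − 0 = 2055 bp
  2450 − 2055 = 395 bp
  3644 − 2450 = 1194 bp
Sorted largest to smallest: 2055, 1194, 395 bp.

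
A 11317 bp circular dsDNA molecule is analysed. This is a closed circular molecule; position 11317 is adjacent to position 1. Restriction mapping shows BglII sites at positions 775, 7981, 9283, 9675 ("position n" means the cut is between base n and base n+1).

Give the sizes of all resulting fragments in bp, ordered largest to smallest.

Circular molecule, 4 cuts → 4 fragments:
  7981 − 775 = 7206 bp
  9283 − 7981 = 1302 bp
  9675 − 9283 = 392 bp
  wrap: 11317 − 9675 + 775 = 2417 bp
Sorted largest to smallest: 7206, 2417, 1302, 392 bp.

7206, 2417, 1302, 392 bp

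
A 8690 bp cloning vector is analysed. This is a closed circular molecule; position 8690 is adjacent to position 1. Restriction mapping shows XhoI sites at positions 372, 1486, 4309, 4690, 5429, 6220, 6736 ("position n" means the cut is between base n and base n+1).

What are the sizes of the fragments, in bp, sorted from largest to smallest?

2823, 2326, 1114, 791, 739, 516, 381 bp

Circular molecule, 7 cuts → 7 fragments:
  1486 − 372 = 1114 bp
  4309 − 1486 = 2823 bp
  4690 − 4309 = 381 bp
  5429 − 4690 = 739 bp
  6220 − 5429 = 791 bp
  6736 − 6220 = 516 bp
  wrap: 8690 − 6736 + 372 = 2326 bp
Sorted largest to smallest: 2823, 2326, 1114, 791, 739, 516, 381 bp.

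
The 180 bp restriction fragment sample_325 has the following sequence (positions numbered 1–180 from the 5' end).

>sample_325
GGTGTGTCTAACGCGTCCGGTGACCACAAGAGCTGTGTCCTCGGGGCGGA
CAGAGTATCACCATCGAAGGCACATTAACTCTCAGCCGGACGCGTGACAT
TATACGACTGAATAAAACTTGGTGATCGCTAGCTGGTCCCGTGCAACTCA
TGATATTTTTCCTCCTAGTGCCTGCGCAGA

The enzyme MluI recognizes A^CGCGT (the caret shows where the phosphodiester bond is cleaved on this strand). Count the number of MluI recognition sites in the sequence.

ACGCGT occurs starting at positions 11, 90.
MluI cuts at 2 sites.

2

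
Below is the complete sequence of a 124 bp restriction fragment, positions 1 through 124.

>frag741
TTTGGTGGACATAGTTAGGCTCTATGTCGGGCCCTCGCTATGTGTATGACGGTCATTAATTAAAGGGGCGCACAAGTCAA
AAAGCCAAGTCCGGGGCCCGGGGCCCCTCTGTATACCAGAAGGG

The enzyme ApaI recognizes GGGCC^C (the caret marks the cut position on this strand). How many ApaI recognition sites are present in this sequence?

GGGCCC occurs starting at positions 29, 94, 101.
ApaI cuts at 3 sites.

3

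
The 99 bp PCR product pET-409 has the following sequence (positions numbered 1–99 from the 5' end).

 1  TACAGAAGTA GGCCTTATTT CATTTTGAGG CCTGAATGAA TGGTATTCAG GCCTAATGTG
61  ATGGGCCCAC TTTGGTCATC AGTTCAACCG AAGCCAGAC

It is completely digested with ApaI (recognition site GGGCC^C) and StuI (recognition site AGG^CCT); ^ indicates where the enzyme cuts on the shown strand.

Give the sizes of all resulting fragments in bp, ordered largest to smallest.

The ApaI site (GGGCCC) starts at position 63.
ApaI cuts after base 5 of each site (before the last base), so after position 67.
StuI sites (AGGCCT) start at positions 10, 28, 49.
StuI cuts after base 3 of each site, so after positions 12, 30, 51.
Combined cut positions: 12, 30, 51, 67.
Linear molecule, 4 cuts → 5 fragments:
  1–12 → 12 bp
  13–30 → 18 bp
  31–51 → 21 bp
  52–67 → 16 bp
  68–99 → 32 bp
Sorted largest to smallest: 32, 21, 18, 16, 12 bp.

32, 21, 18, 16, 12 bp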